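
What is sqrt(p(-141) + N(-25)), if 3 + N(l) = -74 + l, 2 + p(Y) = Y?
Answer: 7*I*sqrt(5) ≈ 15.652*I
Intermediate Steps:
p(Y) = -2 + Y
N(l) = -77 + l (N(l) = -3 + (-74 + l) = -77 + l)
sqrt(p(-141) + N(-25)) = sqrt((-2 - 141) + (-77 - 25)) = sqrt(-143 - 102) = sqrt(-245) = 7*I*sqrt(5)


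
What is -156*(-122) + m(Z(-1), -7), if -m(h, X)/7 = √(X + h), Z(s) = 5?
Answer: 19032 - 7*I*√2 ≈ 19032.0 - 9.8995*I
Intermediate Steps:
m(h, X) = -7*√(X + h)
-156*(-122) + m(Z(-1), -7) = -156*(-122) - 7*√(-7 + 5) = 19032 - 7*I*√2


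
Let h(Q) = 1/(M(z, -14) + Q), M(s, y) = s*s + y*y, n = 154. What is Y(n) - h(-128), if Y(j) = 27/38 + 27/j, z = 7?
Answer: 150169/171171 ≈ 0.87730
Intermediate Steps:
M(s, y) = s² + y²
Y(j) = 27/38 + 27/j (Y(j) = 27*(1/38) + 27/j = 27/38 + 27/j)
h(Q) = 1/(245 + Q) (h(Q) = 1/((7² + (-14)²) + Q) = 1/((49 + 196) + Q) = 1/(245 + Q))
Y(n) - h(-128) = (27/38 + 27/154) - 1/(245 - 128) = (27/38 + 27*(1/154)) - 1/117 = (27/38 + 27/154) - 1*1/117 = 1296/1463 - 1/117 = 150169/171171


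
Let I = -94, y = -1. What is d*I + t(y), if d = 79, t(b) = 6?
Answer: -7420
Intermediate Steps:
d*I + t(y) = 79*(-94) + 6 = -7426 + 6 = -7420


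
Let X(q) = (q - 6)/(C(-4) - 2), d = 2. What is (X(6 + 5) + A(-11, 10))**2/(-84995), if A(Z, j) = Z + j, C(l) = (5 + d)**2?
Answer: -1764/187753955 ≈ -9.3953e-6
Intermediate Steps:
C(l) = 49 (C(l) = (5 + 2)**2 = 7**2 = 49)
X(q) = -6/47 + q/47 (X(q) = (q - 6)/(49 - 2) = (-6 + q)/47 = (-6 + q)*(1/47) = -6/47 + q/47)
(X(6 + 5) + A(-11, 10))**2/(-84995) = ((-6/47 + (6 + 5)/47) + (-11 + 10))**2/(-84995) = ((-6/47 + (1/47)*11) - 1)**2*(-1/84995) = ((-6/47 + 11/47) - 1)**2*(-1/84995) = (5/47 - 1)**2*(-1/84995) = (-42/47)**2*(-1/84995) = (1764/2209)*(-1/84995) = -1764/187753955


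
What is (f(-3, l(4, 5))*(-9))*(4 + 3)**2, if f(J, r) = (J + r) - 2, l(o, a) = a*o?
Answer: -6615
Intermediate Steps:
f(J, r) = -2 + J + r
(f(-3, l(4, 5))*(-9))*(4 + 3)**2 = ((-2 - 3 + 5*4)*(-9))*(4 + 3)**2 = ((-2 - 3 + 20)*(-9))*7**2 = (15*(-9))*49 = -135*49 = -6615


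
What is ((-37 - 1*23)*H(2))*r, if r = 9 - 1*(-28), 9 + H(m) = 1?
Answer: 17760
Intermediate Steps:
H(m) = -8 (H(m) = -9 + 1 = -8)
r = 37 (r = 9 + 28 = 37)
((-37 - 1*23)*H(2))*r = ((-37 - 1*23)*(-8))*37 = ((-37 - 23)*(-8))*37 = -60*(-8)*37 = 480*37 = 17760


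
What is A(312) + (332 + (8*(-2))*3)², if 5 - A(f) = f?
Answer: 80349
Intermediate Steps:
A(f) = 5 - f
A(312) + (332 + (8*(-2))*3)² = (5 - 1*312) + (332 + (8*(-2))*3)² = (5 - 312) + (332 - 16*3)² = -307 + (332 - 48)² = -307 + 284² = -307 + 80656 = 80349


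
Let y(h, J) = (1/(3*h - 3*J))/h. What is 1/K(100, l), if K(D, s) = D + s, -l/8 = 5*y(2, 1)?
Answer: 3/280 ≈ 0.010714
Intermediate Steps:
y(h, J) = 1/(h*(-3*J + 3*h)) (y(h, J) = (1/(-3*J + 3*h))/h = 1/((-3*J + 3*h)*h) = 1/(h*(-3*J + 3*h)))
l = -20/3 (l = -40*(⅓)/(2*(2 - 1*1)) = -40*(⅓)*(½)/(2 - 1) = -40*(⅓)*(½)/1 = -40*(⅓)*(½)*1 = -40/6 = -8*⅚ = -20/3 ≈ -6.6667)
1/K(100, l) = 1/(100 - 20/3) = 1/(280/3) = 3/280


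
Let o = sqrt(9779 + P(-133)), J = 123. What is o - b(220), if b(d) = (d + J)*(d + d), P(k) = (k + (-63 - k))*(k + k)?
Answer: -150920 + sqrt(26537) ≈ -1.5076e+5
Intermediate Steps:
P(k) = -126*k
o = sqrt(26537) (o = sqrt(9779 - 126*(-133)) = sqrt(9779 + 16758) = sqrt(26537) ≈ 162.90)
b(d) = 2*d*(123 + d) (b(d) = (d + 123)*(d + d) = (123 + d)*(2*d) = 2*d*(123 + d))
o - b(220) = sqrt(26537) - 2*220*(123 + 220) = sqrt(26537) - 2*220*343 = sqrt(26537) - 1*150920 = sqrt(26537) - 150920 = -150920 + sqrt(26537)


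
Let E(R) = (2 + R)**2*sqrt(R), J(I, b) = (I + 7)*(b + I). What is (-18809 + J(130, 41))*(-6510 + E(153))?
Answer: -30063180 + 332842350*sqrt(17) ≈ 1.3423e+9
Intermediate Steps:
J(I, b) = (7 + I)*(I + b)
E(R) = sqrt(R)*(2 + R)**2
(-18809 + J(130, 41))*(-6510 + E(153)) = (-18809 + (130**2 + 7*130 + 7*41 + 130*41))*(-6510 + sqrt(153)*(2 + 153)**2) = (-18809 + (16900 + 910 + 287 + 5330))*(-6510 + (3*sqrt(17))*155**2) = (-18809 + 23427)*(-6510 + (3*sqrt(17))*24025) = 4618*(-6510 + 72075*sqrt(17)) = -30063180 + 332842350*sqrt(17)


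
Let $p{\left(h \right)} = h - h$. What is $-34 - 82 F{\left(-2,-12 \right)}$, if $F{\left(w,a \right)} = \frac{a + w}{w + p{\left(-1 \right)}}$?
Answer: $-608$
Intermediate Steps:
$p{\left(h \right)} = 0$
$F{\left(w,a \right)} = \frac{a + w}{w}$ ($F{\left(w,a \right)} = \frac{a + w}{w + 0} = \frac{a + w}{w}$)
$-34 - 82 F{\left(-2,-12 \right)} = -34 - 82 \frac{-12 - 2}{-2} = -34 - 82 \left(\left(- \frac{1}{2}\right) \left(-14\right)\right) = -34 - 574 = -608$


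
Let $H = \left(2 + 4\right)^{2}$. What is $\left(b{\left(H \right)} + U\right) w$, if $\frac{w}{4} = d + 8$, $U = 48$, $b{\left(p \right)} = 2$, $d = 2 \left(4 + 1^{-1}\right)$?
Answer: $3600$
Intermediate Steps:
$H = 36$ ($H = 6^{2} = 36$)
$d = 10$ ($d = 2 \left(4 + 1\right) = 2 \cdot 5 = 10$)
$w = 72$ ($w = 4 \left(10 + 8\right) = 4 \cdot 18 = 72$)
$\left(b{\left(H \right)} + U\right) w = \left(2 + 48\right) 72 = 50 \cdot 72 = 3600$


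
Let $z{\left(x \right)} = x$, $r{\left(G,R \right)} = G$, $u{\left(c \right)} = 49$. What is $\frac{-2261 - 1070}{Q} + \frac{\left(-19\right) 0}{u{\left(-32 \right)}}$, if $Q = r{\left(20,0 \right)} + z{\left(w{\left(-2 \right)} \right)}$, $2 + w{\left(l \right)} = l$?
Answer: $- \frac{3331}{16} \approx -208.19$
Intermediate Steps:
$w{\left(l \right)} = -2 + l$
$Q = 16$ ($Q = 20 - 4 = 16$)
$\frac{-2261 - 1070}{Q} + \frac{\left(-19\right) 0}{u{\left(-32 \right)}} = \frac{-2261 - 1070}{16} + \frac{\left(-19\right) 0}{49} = \left(-3331\right) \frac{1}{16} + 0 \cdot \frac{1}{49} = - \frac{3331}{16} + 0 = - \frac{3331}{16}$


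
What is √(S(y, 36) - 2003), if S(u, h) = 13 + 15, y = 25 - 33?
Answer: 5*I*√79 ≈ 44.441*I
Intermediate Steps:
y = -8
S(u, h) = 28
√(S(y, 36) - 2003) = √(28 - 2003) = √(-1975) = 5*I*√79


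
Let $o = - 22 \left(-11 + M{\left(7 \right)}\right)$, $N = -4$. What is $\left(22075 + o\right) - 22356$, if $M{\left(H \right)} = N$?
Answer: $49$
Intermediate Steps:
$M{\left(H \right)} = -4$
$o = 330$ ($o = - 22 \left(-11 - 4\right) = \left(-22\right) \left(-15\right) = 330$)
$\left(22075 + o\right) - 22356 = \left(22075 + 330\right) - 22356 = 22405 - 22356 = 49$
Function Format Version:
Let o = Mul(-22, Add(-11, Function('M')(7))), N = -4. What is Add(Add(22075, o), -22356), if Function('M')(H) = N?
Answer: 49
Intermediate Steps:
Function('M')(H) = -4
o = 330 (o = Mul(-22, Add(-11, -4)) = Mul(-22, -15) = 330)
Add(Add(22075, o), -22356) = Add(Add(22075, 330), -22356) = Add(22405, -22356) = 49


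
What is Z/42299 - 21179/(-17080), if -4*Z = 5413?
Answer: 872737011/722466920 ≈ 1.2080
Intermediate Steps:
Z = -5413/4 (Z = -1/4*5413 = -5413/4 ≈ -1353.3)
Z/42299 - 21179/(-17080) = -5413/4/42299 - 21179/(-17080) = -5413/4*1/42299 - 21179*(-1/17080) = -5413/169196 + 21179/17080 = 872737011/722466920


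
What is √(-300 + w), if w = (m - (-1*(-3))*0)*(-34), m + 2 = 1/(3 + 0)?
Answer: I*√2190/3 ≈ 15.599*I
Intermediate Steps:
m = -5/3 (m = -2 + 1/(3 + 0) = -2 + 1/3 = -2 + ⅓ = -5/3 ≈ -1.6667)
w = 170/3 (w = (-5/3 - (-1*(-3))*0)*(-34) = (-5/3 - 3*0)*(-34) = (-5/3 - 1*0)*(-34) = (-5/3 + 0)*(-34) = -5/3*(-34) = 170/3 ≈ 56.667)
√(-300 + w) = √(-300 + 170/3) = √(-730/3) = I*√2190/3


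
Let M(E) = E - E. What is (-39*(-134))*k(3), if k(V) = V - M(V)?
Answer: 15678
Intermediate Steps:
M(E) = 0
k(V) = V (k(V) = V - 1*0 = V + 0 = V)
(-39*(-134))*k(3) = -39*(-134)*3 = 5226*3 = 15678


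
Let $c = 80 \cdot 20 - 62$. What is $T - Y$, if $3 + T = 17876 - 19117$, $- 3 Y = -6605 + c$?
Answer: $-2933$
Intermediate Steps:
$c = 1538$ ($c = 1600 - 62 = 1538$)
$Y = 1689$ ($Y = - \frac{-6605 + 1538}{3} = \left(- \frac{1}{3}\right) \left(-5067\right) = 1689$)
$T = -1244$ ($T = -3 + \left(17876 - 19117\right) = -3 - 1241 = -1244$)
$T - Y = -1244 - 1689 = -2933$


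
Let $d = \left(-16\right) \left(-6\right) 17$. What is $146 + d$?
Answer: $1778$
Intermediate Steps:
$d = 1632$ ($d = 96 \cdot 17 = 1632$)
$146 + d = 146 + 1632 = 1778$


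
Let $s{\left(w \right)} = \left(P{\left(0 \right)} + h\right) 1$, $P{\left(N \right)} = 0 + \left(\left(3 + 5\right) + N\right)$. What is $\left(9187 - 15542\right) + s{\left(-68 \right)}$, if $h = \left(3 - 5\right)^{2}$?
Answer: $-6343$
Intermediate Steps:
$P{\left(N \right)} = 8 + N$ ($P{\left(N \right)} = 0 + \left(8 + N\right) = 8 + N$)
$h = 4$ ($h = \left(-2\right)^{2} = 4$)
$s{\left(w \right)} = 12$ ($s{\left(w \right)} = \left(\left(8 + 0\right) + 4\right) 1 = \left(8 + 4\right) 1 = 12 \cdot 1 = 12$)
$\left(9187 - 15542\right) + s{\left(-68 \right)} = \left(9187 - 15542\right) + 12 = -6355 + 12 = -6343$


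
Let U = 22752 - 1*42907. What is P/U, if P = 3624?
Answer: -3624/20155 ≈ -0.17981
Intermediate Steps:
U = -20155 (U = 22752 - 42907 = -20155)
P/U = 3624/(-20155) = 3624*(-1/20155) = -3624/20155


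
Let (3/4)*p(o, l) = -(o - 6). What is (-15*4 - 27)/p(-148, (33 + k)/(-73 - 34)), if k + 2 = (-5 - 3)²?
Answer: -261/616 ≈ -0.42370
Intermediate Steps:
k = 62 (k = -2 + (-5 - 3)² = -2 + (-8)² = -2 + 64 = 62)
p(o, l) = 8 - 4*o/3 (p(o, l) = 4*(-(o - 6))/3 = 4*(-(-6 + o))/3 = 4*(6 - o)/3 = 8 - 4*o/3)
(-15*4 - 27)/p(-148, (33 + k)/(-73 - 34)) = (-15*4 - 27)/(8 - 4/3*(-148)) = (-60 - 27)/(8 + 592/3) = -87/616/3 = -87*3/616 = -261/616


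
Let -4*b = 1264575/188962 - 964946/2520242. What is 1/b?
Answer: -952459937608/1502348450549 ≈ -0.63398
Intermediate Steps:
b = -1502348450549/952459937608 (b = -(1264575/188962 - 964946/2520242)/4 = -(1264575*(1/188962) - 964946*1/2520242)/4 = -(1264575/188962 - 482473/1260121)/4 = -¼*1502348450549/238114984402 = -1502348450549/952459937608 ≈ -1.5773)
1/b = 1/(-1502348450549/952459937608) = -952459937608/1502348450549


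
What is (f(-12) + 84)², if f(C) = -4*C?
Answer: 17424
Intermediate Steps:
(f(-12) + 84)² = (-4*(-12) + 84)² = (48 + 84)² = 132² = 17424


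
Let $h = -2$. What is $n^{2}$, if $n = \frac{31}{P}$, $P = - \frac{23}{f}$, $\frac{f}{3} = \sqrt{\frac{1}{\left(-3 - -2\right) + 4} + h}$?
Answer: $- \frac{14415}{529} \approx -27.25$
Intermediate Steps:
$f = i \sqrt{15}$ ($f = 3 \sqrt{\frac{1}{\left(-3 - -2\right) + 4} - 2} = 3 \sqrt{\frac{1}{\left(-3 + 2\right) + 4} - 2} = 3 \sqrt{\frac{1}{-1 + 4} - 2} = 3 \sqrt{\frac{1}{3} - 2} = 3 \sqrt{- \frac{5}{3}} = 3 \frac{i \sqrt{15}}{3} = i \sqrt{15} \approx 3.873 i$)
$P = \frac{23 i \sqrt{15}}{15}$ ($P = - \frac{23}{i \sqrt{15}} = - 23 \left(- \frac{i \sqrt{15}}{15}\right) = \frac{23 i \sqrt{15}}{15} \approx 5.9386 i$)
$n = - \frac{31 i \sqrt{15}}{23}$ ($n = \frac{31}{\frac{23}{15} i \sqrt{15}} = 31 \left(- \frac{i \sqrt{15}}{23}\right) = - \frac{31 i \sqrt{15}}{23} \approx - 5.2201 i$)
$n^{2} = \left(- \frac{31 i \sqrt{15}}{23}\right)^{2} = - \frac{14415}{529}$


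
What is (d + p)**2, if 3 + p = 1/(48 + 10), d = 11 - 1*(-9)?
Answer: 974169/3364 ≈ 289.59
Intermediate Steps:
d = 20 (d = 11 + 9 = 20)
p = -173/58 (p = -3 + 1/(48 + 10) = -3 + 1/58 = -173/58 ≈ -2.9828)
(d + p)**2 = (20 - 173/58)**2 = (987/58)**2 = 974169/3364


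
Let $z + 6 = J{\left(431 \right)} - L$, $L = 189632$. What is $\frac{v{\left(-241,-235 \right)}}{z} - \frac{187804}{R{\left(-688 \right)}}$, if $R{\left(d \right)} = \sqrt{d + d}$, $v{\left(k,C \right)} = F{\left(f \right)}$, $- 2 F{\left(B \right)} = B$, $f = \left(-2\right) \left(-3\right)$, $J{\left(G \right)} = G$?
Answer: $\frac{1}{63069} + \frac{46951 i \sqrt{86}}{86} \approx 1.5856 \cdot 10^{-5} + 5062.9 i$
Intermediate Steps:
$f = 6$
$z = -189207$ ($z = -6 + \left(431 - 189632\right) = -6 - 189201 = -189207$)
$F{\left(B \right)} = - \frac{B}{2}$
$v{\left(k,C \right)} = -3$ ($v{\left(k,C \right)} = \left(- \frac{1}{2}\right) 6 = -3$)
$R{\left(d \right)} = \sqrt{2} \sqrt{d}$ ($R{\left(d \right)} = \sqrt{2 d} = \sqrt{2} \sqrt{d}$)
$\frac{v{\left(-241,-235 \right)}}{z} - \frac{187804}{R{\left(-688 \right)}} = - \frac{3}{-189207} - \frac{187804}{\sqrt{2} \sqrt{-688}} = \left(-3\right) \left(- \frac{1}{189207}\right) - \frac{187804}{\sqrt{2} \cdot 4 i \sqrt{43}} = \frac{1}{63069} - \frac{187804}{4 i \sqrt{86}} = \frac{1}{63069} - 187804 \left(- \frac{i \sqrt{86}}{344}\right) = \frac{1}{63069} + \frac{46951 i \sqrt{86}}{86}$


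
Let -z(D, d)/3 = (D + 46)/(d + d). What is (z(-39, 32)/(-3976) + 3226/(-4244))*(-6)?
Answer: 87944115/19284736 ≈ 4.5603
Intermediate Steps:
z(D, d) = -3*(46 + D)/(2*d) (z(D, d) = -3*(D + 46)/(d + d) = -3*(46 + D)/(2*d))
(z(-39, 32)/(-3976) + 3226/(-4244))*(-6) = (((3/2)*(-46 - 1*(-39))/32)/(-3976) + 3226/(-4244))*(-6) = (((3/2)*(1/32)*(-46 + 39))*(-1/3976) + 3226*(-1/4244))*(-6) = (((3/2)*(1/32)*(-7))*(-1/3976) - 1613/2122)*(-6) = (-21/64*(-1/3976) - 1613/2122)*(-6) = (3/36352 - 1613/2122)*(-6) = -29314705/38569472*(-6) = 87944115/19284736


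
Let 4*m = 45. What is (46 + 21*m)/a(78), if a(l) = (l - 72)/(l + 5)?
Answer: 93707/24 ≈ 3904.5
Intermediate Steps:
m = 45/4 (m = (1/4)*45 = 45/4 ≈ 11.250)
a(l) = (-72 + l)/(5 + l)
(46 + 21*m)/a(78) = (46 + 21*(45/4))/(((-72 + 78)/(5 + 78))) = (46 + 945/4)/((6/83)) = 1129/(4*(((1/83)*6))) = 1129/(4*(6/83)) = (1129/4)*(83/6) = 93707/24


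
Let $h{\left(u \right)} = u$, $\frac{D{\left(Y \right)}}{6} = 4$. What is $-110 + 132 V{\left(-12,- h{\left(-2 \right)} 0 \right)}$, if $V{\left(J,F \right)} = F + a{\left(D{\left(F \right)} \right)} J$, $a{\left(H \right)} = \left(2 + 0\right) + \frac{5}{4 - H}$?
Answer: $-2882$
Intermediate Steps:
$D{\left(Y \right)} = 24$ ($D{\left(Y \right)} = 6 \cdot 4 = 24$)
$a{\left(H \right)} = 2 + \frac{5}{4 - H}$
$V{\left(J,F \right)} = F + \frac{7 J}{4}$ ($V{\left(J,F \right)} = F + \frac{-13 + 2 \cdot 24}{-4 + 24} J = F + \frac{-13 + 48}{20} J = F + \frac{1}{20} \cdot 35 J = F + \frac{7 J}{4}$)
$-110 + 132 V{\left(-12,- h{\left(-2 \right)} 0 \right)} = -110 + 132 \left(\left(-1\right) \left(-2\right) 0 + \frac{7}{4} \left(-12\right)\right) = -110 + 132 \left(2 \cdot 0 - 21\right) = -110 + 132 \left(0 - 21\right) = -110 + 132 \left(-21\right) = -110 - 2772 = -2882$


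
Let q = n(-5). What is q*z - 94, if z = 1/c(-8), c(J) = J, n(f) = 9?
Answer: -761/8 ≈ -95.125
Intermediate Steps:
z = -1/8 (z = 1/(-8) = -1/8 ≈ -0.12500)
q = 9
q*z - 94 = 9*(-1/8) - 94 = -9/8 - 94 = -761/8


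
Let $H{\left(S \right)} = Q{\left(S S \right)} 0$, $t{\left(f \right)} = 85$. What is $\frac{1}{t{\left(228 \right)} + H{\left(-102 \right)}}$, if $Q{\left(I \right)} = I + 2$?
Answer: $\frac{1}{85} \approx 0.011765$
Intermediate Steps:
$Q{\left(I \right)} = 2 + I$
$H{\left(S \right)} = 0$ ($H{\left(S \right)} = \left(2 + S S\right) 0 = \left(2 + S^{2}\right) 0 = 0$)
$\frac{1}{t{\left(228 \right)} + H{\left(-102 \right)}} = \frac{1}{85 + 0} = \frac{1}{85}$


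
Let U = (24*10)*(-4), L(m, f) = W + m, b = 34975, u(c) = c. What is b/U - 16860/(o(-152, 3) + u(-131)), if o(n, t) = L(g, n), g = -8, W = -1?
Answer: 112891/1344 ≈ 83.996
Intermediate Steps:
L(m, f) = -1 + m
o(n, t) = -9 (o(n, t) = -1 - 8 = -9)
U = -960 (U = 240*(-4) = -960)
b/U - 16860/(o(-152, 3) + u(-131)) = 34975/(-960) - 16860/(-9 - 131) = 34975*(-1/960) - 16860/(-140) = -6995/192 - 16860*(-1/140) = -6995/192 + 843/7 = 112891/1344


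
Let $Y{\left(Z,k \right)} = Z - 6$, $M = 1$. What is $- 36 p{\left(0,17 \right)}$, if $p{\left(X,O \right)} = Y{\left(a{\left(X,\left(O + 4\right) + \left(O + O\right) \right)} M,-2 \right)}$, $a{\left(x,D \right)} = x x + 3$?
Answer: $108$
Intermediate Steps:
$a{\left(x,D \right)} = 3 + x^{2}$ ($a{\left(x,D \right)} = x^{2} + 3 = 3 + x^{2}$)
$Y{\left(Z,k \right)} = -6 + Z$
$p{\left(X,O \right)} = -3 + X^{2}$ ($p{\left(X,O \right)} = -6 + \left(3 + X^{2}\right) 1 = -6 + \left(3 + X^{2}\right) = -3 + X^{2}$)
$- 36 p{\left(0,17 \right)} = - 36 \left(-3 + 0^{2}\right) = - 36 \left(-3 + 0\right) = \left(-36\right) \left(-3\right) = 108$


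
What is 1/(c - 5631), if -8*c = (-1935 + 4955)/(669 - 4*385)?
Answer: -1742/9808447 ≈ -0.00017760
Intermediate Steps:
c = 755/1742 (c = -(-1935 + 4955)/(8*(669 - 4*385)) = -755/(2*(669 - 1540)) = -755/(2*(-871)) = -755*(-1)/(2*871) = -⅛*(-3020/871) = 755/1742 ≈ 0.43341)
1/(c - 5631) = 1/(755/1742 - 5631) = 1/(-9808447/1742) = -1742/9808447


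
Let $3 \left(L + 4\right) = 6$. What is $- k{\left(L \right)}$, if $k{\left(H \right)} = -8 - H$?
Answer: $6$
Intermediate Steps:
$L = -2$ ($L = -4 + \frac{1}{3} \cdot 6 = -4 + 2 = -2$)
$- k{\left(L \right)} = - (-8 - -2) = - (-8 + 2) = \left(-1\right) \left(-6\right) = 6$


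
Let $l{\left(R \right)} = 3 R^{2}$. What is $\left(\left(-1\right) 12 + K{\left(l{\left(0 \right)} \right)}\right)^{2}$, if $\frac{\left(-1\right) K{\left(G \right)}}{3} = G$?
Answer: $144$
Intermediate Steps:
$K{\left(G \right)} = - 3 G$
$\left(\left(-1\right) 12 + K{\left(l{\left(0 \right)} \right)}\right)^{2} = \left(\left(-1\right) 12 - 3 \cdot 3 \cdot 0^{2}\right)^{2} = \left(-12 - 3 \cdot 3 \cdot 0\right)^{2} = \left(-12 - 0\right)^{2} = \left(-12 + 0\right)^{2} = \left(-12\right)^{2} = 144$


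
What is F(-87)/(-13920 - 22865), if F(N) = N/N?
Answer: -1/36785 ≈ -2.7185e-5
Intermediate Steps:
F(N) = 1
F(-87)/(-13920 - 22865) = 1/(-13920 - 22865) = 1/(-36785) = 1*(-1/36785) = -1/36785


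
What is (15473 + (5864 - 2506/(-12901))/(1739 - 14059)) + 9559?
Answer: 56835977661/2270576 ≈ 25032.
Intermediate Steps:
(15473 + (5864 - 2506/(-12901))/(1739 - 14059)) + 9559 = (15473 + (5864 - 2506*(-1/12901))/(-12320)) + 9559 = (15473 + (5864 + 358/1843)*(-1/12320)) + 9559 = (15473 + (10807710/1843)*(-1/12320)) + 9559 = (15473 - 1080771/2270576) + 9559 = 35131541677/2270576 + 9559 = 56835977661/2270576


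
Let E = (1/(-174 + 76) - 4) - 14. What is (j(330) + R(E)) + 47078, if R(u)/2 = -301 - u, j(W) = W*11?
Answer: 2456959/49 ≈ 50142.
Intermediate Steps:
j(W) = 11*W
E = -1765/98 (E = (1/(-98) - 4) - 14 = (-1/98 - 4) - 14 = -393/98 - 14 = -1765/98 ≈ -18.010)
R(u) = -602 - 2*u (R(u) = 2*(-301 - u) = -602 - 2*u)
(j(330) + R(E)) + 47078 = (11*330 + (-602 - 2*(-1765/98))) + 47078 = (3630 + (-602 + 1765/49)) + 47078 = (3630 - 27733/49) + 47078 = 150137/49 + 47078 = 2456959/49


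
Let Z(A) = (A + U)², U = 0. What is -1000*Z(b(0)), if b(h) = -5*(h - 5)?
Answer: -625000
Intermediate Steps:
b(h) = 25 - 5*h (b(h) = -5*(-5 + h) = 25 - 5*h)
Z(A) = A² (Z(A) = (A + 0)² = A²)
-1000*Z(b(0)) = -1000*(25 - 5*0)² = -1000*(25 + 0)² = -1000*25² = -1000*625 = -625000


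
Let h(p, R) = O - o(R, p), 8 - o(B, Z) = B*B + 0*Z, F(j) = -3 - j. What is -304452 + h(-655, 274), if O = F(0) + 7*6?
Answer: -229345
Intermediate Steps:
O = 39 (O = (-3 - 1*0) + 7*6 = (-3 + 0) + 42 = -3 + 42 = 39)
o(B, Z) = 8 - B² (o(B, Z) = 8 - (B*B + 0*Z) = 8 - (B² + 0) = 8 - B²)
h(p, R) = 31 + R² (h(p, R) = 39 - (8 - R²) = 39 + (-8 + R²) = 31 + R²)
-304452 + h(-655, 274) = -304452 + (31 + 274²) = -304452 + (31 + 75076) = -304452 + 75107 = -229345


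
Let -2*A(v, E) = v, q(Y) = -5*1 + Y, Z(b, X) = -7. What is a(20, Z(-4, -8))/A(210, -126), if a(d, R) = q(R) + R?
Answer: 19/105 ≈ 0.18095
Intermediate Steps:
q(Y) = -5 + Y
A(v, E) = -v/2
a(d, R) = -5 + 2*R (a(d, R) = (-5 + R) + R = -5 + 2*R)
a(20, Z(-4, -8))/A(210, -126) = (-5 + 2*(-7))/((-1/2*210)) = (-5 - 14)/(-105) = -19*(-1/105) = 19/105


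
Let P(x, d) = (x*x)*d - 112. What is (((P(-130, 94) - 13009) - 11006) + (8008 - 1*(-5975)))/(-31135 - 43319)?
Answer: -263076/12409 ≈ -21.200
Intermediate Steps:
P(x, d) = -112 + d*x**2 (P(x, d) = x**2*d - 112 = d*x**2 - 112 = -112 + d*x**2)
(((P(-130, 94) - 13009) - 11006) + (8008 - 1*(-5975)))/(-31135 - 43319) = ((((-112 + 94*(-130)**2) - 13009) - 11006) + (8008 - 1*(-5975)))/(-31135 - 43319) = ((((-112 + 94*16900) - 13009) - 11006) + (8008 + 5975))/(-74454) = ((((-112 + 1588600) - 13009) - 11006) + 13983)*(-1/74454) = (((1588488 - 13009) - 11006) + 13983)*(-1/74454) = ((1575479 - 11006) + 13983)*(-1/74454) = (1564473 + 13983)*(-1/74454) = 1578456*(-1/74454) = -263076/12409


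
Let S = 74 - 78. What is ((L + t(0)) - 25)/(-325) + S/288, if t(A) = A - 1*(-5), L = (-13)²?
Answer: -11053/23400 ≈ -0.47235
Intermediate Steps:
L = 169
S = -4
t(A) = 5 + A (t(A) = A + 5 = 5 + A)
((L + t(0)) - 25)/(-325) + S/288 = ((169 + (5 + 0)) - 25)/(-325) - 4/288 = ((169 + 5) - 25)*(-1/325) - 4*1/288 = (174 - 25)*(-1/325) - 1/72 = 149*(-1/325) - 1/72 = -149/325 - 1/72 = -11053/23400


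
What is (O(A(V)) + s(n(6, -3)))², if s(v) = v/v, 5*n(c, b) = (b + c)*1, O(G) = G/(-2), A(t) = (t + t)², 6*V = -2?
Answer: 49/81 ≈ 0.60494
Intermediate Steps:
V = -⅓ (V = (⅙)*(-2) = -⅓ ≈ -0.33333)
A(t) = 4*t² (A(t) = (2*t)² = 4*t²)
O(G) = -G/2 (O(G) = G*(-½) = -G/2)
n(c, b) = b/5 + c/5 (n(c, b) = ((b + c)*1)/5 = (b + c)/5 = b/5 + c/5)
s(v) = 1
(O(A(V)) + s(n(6, -3)))² = (-2*(-⅓)² + 1)² = (-2/9 + 1)² = (7/9)² = 49/81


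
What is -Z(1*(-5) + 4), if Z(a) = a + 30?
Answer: -29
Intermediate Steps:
Z(a) = 30 + a
-Z(1*(-5) + 4) = -(30 + (1*(-5) + 4)) = -(30 + (-5 + 4)) = -(30 - 1) = -1*29 = -29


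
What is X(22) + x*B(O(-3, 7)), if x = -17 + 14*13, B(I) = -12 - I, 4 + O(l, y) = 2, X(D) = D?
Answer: -1628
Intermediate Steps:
O(l, y) = -2 (O(l, y) = -4 + 2 = -2)
x = 165 (x = -17 + 182 = 165)
X(22) + x*B(O(-3, 7)) = 22 + 165*(-12 - 1*(-2)) = 22 + 165*(-12 + 2) = 22 + 165*(-10) = 22 - 1650 = -1628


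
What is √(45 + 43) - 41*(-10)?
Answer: 410 + 2*√22 ≈ 419.38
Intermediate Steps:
√(45 + 43) - 41*(-10) = √88 + 410 = 2*√22 + 410 = 410 + 2*√22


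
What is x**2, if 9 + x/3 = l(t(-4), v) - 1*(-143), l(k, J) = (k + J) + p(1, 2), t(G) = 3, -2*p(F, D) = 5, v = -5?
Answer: 603729/4 ≈ 1.5093e+5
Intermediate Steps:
p(F, D) = -5/2 (p(F, D) = -1/2*5 = -5/2)
l(k, J) = -5/2 + J + k (l(k, J) = (k + J) - 5/2 = (J + k) - 5/2 = -5/2 + J + k)
x = 777/2 (x = -27 + 3*((-5/2 - 5 + 3) - 1*(-143)) = -27 + 3*(-9/2 + 143) = -27 + 3*(277/2) = -27 + 831/2 = 777/2 ≈ 388.50)
x**2 = (777/2)**2 = 603729/4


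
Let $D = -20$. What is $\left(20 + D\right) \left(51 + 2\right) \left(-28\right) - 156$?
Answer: $-156$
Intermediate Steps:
$\left(20 + D\right) \left(51 + 2\right) \left(-28\right) - 156 = \left(20 - 20\right) \left(51 + 2\right) \left(-28\right) - 156 = 0 \cdot 53 \left(-28\right) - 156 = 0 \left(-28\right) - 156 = 0 - 156 = -156$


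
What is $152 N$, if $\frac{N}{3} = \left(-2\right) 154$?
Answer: $-140448$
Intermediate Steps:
$N = -924$ ($N = 3 \left(\left(-2\right) 154\right) = 3 \left(-308\right) = -924$)
$152 N = 152 \left(-924\right) = -140448$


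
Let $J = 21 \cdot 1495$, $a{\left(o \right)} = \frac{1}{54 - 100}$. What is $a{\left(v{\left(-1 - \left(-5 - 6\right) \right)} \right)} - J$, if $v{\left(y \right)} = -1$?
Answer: $- \frac{1444171}{46} \approx -31395.0$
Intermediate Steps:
$a{\left(o \right)} = - \frac{1}{46}$ ($a{\left(o \right)} = \frac{1}{-46} = - \frac{1}{46}$)
$J = 31395$
$a{\left(v{\left(-1 - \left(-5 - 6\right) \right)} \right)} - J = - \frac{1}{46} - 31395 = - \frac{1444171}{46}$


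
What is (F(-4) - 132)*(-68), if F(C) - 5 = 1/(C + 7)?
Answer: 25840/3 ≈ 8613.3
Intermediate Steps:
F(C) = 5 + 1/(7 + C) (F(C) = 5 + 1/(C + 7) = 5 + 1/(7 + C))
(F(-4) - 132)*(-68) = ((36 + 5*(-4))/(7 - 4) - 132)*(-68) = ((36 - 20)/3 - 132)*(-68) = ((⅓)*16 - 132)*(-68) = (16/3 - 132)*(-68) = -380/3*(-68) = 25840/3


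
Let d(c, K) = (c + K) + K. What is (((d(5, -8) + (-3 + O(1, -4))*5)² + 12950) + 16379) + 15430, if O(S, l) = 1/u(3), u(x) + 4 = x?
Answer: 45720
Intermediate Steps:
u(x) = -4 + x
d(c, K) = c + 2*K (d(c, K) = (K + c) + K = c + 2*K)
O(S, l) = -1 (O(S, l) = 1/(-4 + 3) = 1/(-1) = -1)
(((d(5, -8) + (-3 + O(1, -4))*5)² + 12950) + 16379) + 15430 = ((((5 + 2*(-8)) + (-3 - 1)*5)² + 12950) + 16379) + 15430 = ((((5 - 16) - 4*5)² + 12950) + 16379) + 15430 = (((-11 - 20)² + 12950) + 16379) + 15430 = (((-31)² + 12950) + 16379) + 15430 = ((961 + 12950) + 16379) + 15430 = (13911 + 16379) + 15430 = 30290 + 15430 = 45720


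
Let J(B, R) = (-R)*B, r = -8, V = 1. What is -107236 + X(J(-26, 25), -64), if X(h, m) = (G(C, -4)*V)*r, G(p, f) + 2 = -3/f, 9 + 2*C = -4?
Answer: -107226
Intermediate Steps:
C = -13/2 (C = -9/2 + (1/2)*(-4) = -9/2 - 2 = -13/2 ≈ -6.5000)
G(p, f) = -2 - 3/f
J(B, R) = -B*R
X(h, m) = 10 (X(h, m) = ((-2 - 3/(-4))*1)*(-8) = ((-2 - 3*(-1/4))*1)*(-8) = ((-2 + 3/4)*1)*(-8) = -5/4*1*(-8) = -5/4*(-8) = 10)
-107236 + X(J(-26, 25), -64) = -107236 + 10 = -107226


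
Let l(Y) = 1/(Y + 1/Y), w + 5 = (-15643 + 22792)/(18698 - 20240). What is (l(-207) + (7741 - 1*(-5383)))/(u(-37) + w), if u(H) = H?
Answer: -144527340601/513578675 ≈ -281.41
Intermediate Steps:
w = -4953/514 (w = -5 + (-15643 + 22792)/(18698 - 20240) = -5 + 7149/(-1542) = -5 + 7149*(-1/1542) = -5 - 2383/514 = -4953/514 ≈ -9.6362)
(l(-207) + (7741 - 1*(-5383)))/(u(-37) + w) = (-207/(1 + (-207)²) + (7741 - 1*(-5383)))/(-37 - 4953/514) = (-207/(1 + 42849) + (7741 + 5383))/(-23971/514) = (-207/42850 + 13124)*(-514/23971) = (562363193/42850)*(-514/23971) = -144527340601/513578675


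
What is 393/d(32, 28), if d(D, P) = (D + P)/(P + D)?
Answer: 393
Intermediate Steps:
d(D, P) = 1 (d(D, P) = (D + P)/(D + P) = 1)
393/d(32, 28) = 393/1 = 393*1 = 393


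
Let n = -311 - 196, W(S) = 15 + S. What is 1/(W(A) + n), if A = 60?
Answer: -1/432 ≈ -0.0023148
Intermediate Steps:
n = -507
1/(W(A) + n) = 1/((15 + 60) - 507) = 1/(75 - 507) = 1/(-432) = -1/432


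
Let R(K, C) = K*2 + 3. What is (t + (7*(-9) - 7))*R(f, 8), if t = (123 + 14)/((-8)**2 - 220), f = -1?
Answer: -11057/156 ≈ -70.878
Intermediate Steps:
R(K, C) = 3 + 2*K (R(K, C) = 2*K + 3 = 3 + 2*K)
t = -137/156 (t = 137/(64 - 220) = 137/(-156) = 137*(-1/156) = -137/156 ≈ -0.87821)
(t + (7*(-9) - 7))*R(f, 8) = (-137/156 + (7*(-9) - 7))*(3 + 2*(-1)) = (-137/156 + (-63 - 7))*(3 - 2) = (-137/156 - 70)*1 = -11057/156*1 = -11057/156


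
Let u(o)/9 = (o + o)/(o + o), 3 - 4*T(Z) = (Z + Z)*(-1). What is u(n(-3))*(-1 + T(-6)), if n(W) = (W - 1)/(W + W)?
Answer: -117/4 ≈ -29.250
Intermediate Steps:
n(W) = (-1 + W)/(2*W) (n(W) = (-1 + W)/((2*W)) = (-1 + W)*(1/(2*W)) = (-1 + W)/(2*W))
T(Z) = ¾ + Z/2 (T(Z) = ¾ - (Z + Z)*(-1)/4 = ¾ - 2*Z*(-1)/4 = ¾ - (-1)*Z/2 = ¾ + Z/2)
u(o) = 9 (u(o) = 9*((o + o)/(o + o)) = 9*((2*o)/((2*o))) = 9*((2*o)*(1/(2*o))) = 9*1 = 9)
u(n(-3))*(-1 + T(-6)) = 9*(-1 + (¾ + (½)*(-6))) = 9*(-1 + (¾ - 3)) = 9*(-1 - 9/4) = 9*(-13/4) = -117/4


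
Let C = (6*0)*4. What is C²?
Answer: 0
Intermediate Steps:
C = 0 (C = 0*4 = 0)
C² = 0² = 0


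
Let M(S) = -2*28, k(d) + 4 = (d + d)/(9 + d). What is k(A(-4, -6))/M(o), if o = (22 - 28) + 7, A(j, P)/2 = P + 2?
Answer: 5/14 ≈ 0.35714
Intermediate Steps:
A(j, P) = 4 + 2*P (A(j, P) = 2*(P + 2) = 2*(2 + P) = 4 + 2*P)
o = 1 (o = -6 + 7 = 1)
k(d) = -4 + 2*d/(9 + d) (k(d) = -4 + (d + d)/(9 + d) = -4 + (2*d)/(9 + d) = -4 + 2*d/(9 + d))
M(S) = -56
k(A(-4, -6))/M(o) = (2*(-18 - (4 + 2*(-6)))/(9 + (4 + 2*(-6))))/(-56) = (2*(-18 - (4 - 12))/(9 + (4 - 12)))*(-1/56) = (2*(-18 - 1*(-8))/(9 - 8))*(-1/56) = (2*(-18 + 8)/1)*(-1/56) = (2*1*(-10))*(-1/56) = -20*(-1/56) = 5/14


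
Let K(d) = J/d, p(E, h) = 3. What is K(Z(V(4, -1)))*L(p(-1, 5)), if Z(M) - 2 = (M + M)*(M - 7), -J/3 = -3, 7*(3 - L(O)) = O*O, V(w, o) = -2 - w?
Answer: 54/553 ≈ 0.097649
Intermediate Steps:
L(O) = 3 - O**2/7 (L(O) = 3 - O*O/7 = 3 - O**2/7)
J = 9 (J = -3*(-3) = 9)
Z(M) = 2 + 2*M*(-7 + M) (Z(M) = 2 + (M + M)*(M - 7) = 2 + (2*M)*(-7 + M) = 2 + 2*M*(-7 + M))
K(d) = 9/d
K(Z(V(4, -1)))*L(p(-1, 5)) = (9/(2 - 14*(-2 - 1*4) + 2*(-2 - 1*4)**2))*(3 - 1/7*3**2) = (9/(2 - 14*(-2 - 4) + 2*(-2 - 4)**2))*(3 - 1/7*9) = (9/(2 - 14*(-6) + 2*(-6)**2))*(3 - 9/7) = (9/(2 + 84 + 2*36))*(12/7) = (9/(2 + 84 + 72))*(12/7) = (9/158)*(12/7) = 54/553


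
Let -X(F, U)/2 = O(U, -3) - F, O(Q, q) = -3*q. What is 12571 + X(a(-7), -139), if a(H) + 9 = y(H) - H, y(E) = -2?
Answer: 12545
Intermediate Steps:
a(H) = -11 - H (a(H) = -9 + (-2 - H) = -11 - H)
X(F, U) = -18 + 2*F (X(F, U) = -2*(-3*(-3) - F) = -2*(9 - F) = -18 + 2*F)
12571 + X(a(-7), -139) = 12571 + (-18 + 2*(-11 - 1*(-7))) = 12571 + (-18 + 2*(-11 + 7)) = 12571 + (-18 + 2*(-4)) = 12571 + (-18 - 8) = 12571 - 26 = 12545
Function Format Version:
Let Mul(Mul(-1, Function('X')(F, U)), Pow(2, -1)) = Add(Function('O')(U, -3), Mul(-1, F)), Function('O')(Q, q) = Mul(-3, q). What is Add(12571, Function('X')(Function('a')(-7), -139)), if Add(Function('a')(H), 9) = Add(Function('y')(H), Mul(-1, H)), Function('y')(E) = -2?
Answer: 12545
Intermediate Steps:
Function('a')(H) = Add(-11, Mul(-1, H)) (Function('a')(H) = Add(-9, Add(-2, Mul(-1, H))) = Add(-11, Mul(-1, H)))
Function('X')(F, U) = Add(-18, Mul(2, F)) (Function('X')(F, U) = Mul(-2, Add(Mul(-3, -3), Mul(-1, F))) = Mul(-2, Add(9, Mul(-1, F))) = Add(-18, Mul(2, F)))
Add(12571, Function('X')(Function('a')(-7), -139)) = Add(12571, Add(-18, Mul(2, Add(-11, Mul(-1, -7))))) = Add(12571, Add(-18, Mul(2, Add(-11, 7)))) = Add(12571, Add(-18, Mul(2, -4))) = Add(12571, Add(-18, -8)) = Add(12571, -26) = 12545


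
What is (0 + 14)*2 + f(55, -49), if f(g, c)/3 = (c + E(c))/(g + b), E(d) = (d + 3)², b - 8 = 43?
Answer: 173/2 ≈ 86.500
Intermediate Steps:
b = 51 (b = 8 + 43 = 51)
E(d) = (3 + d)²
f(g, c) = 3*(c + (3 + c)²)/(51 + g) (f(g, c) = 3*((c + (3 + c)²)/(g + 51)) = 3*((c + (3 + c)²)/(51 + g)) = 3*(c + (3 + c)²)/(51 + g))
(0 + 14)*2 + f(55, -49) = (0 + 14)*2 + 3*(-49 + (3 - 49)²)/(51 + 55) = 14*2 + 3*(-49 + (-46)²)/106 = 28 + 3*(1/106)*(-49 + 2116) = 28 + 3*(1/106)*2067 = 28 + 117/2 = 173/2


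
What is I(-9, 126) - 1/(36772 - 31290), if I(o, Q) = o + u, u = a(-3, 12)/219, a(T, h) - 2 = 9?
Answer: -10744939/1200558 ≈ -8.9500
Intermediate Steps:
a(T, h) = 11 (a(T, h) = 2 + 9 = 11)
u = 11/219 ≈ 0.050228
I(o, Q) = 11/219 + o (I(o, Q) = o + 11/219 = 11/219 + o)
I(-9, 126) - 1/(36772 - 31290) = (11/219 - 9) - 1/(36772 - 31290) = -1960/219 - 1/5482 = -10744939/1200558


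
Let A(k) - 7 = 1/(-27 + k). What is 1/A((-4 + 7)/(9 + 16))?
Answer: 672/4679 ≈ 0.14362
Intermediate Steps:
A(k) = 7 + 1/(-27 + k)
1/A((-4 + 7)/(9 + 16)) = 1/((-188 + 7*((-4 + 7)/(9 + 16)))/(-27 + (-4 + 7)/(9 + 16))) = 1/((-188 + 7*(3/25))/(-27 + 3/25)) = 1/((-188 + 21/25)/(-672/25)) = 1/(-25/672*(-4679/25)) = 1/(4679/672) = 672/4679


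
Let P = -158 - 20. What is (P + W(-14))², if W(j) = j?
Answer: 36864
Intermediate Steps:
P = -178
(P + W(-14))² = (-178 - 14)² = (-192)² = 36864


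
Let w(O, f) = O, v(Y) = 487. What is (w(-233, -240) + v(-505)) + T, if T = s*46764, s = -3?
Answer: -140038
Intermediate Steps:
T = -140292 (T = -3*46764 = -140292)
(w(-233, -240) + v(-505)) + T = (-233 + 487) - 140292 = 254 - 140292 = -140038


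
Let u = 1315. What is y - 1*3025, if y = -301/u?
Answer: -3978176/1315 ≈ -3025.2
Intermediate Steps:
y = -301/1315 ≈ -0.22890
y - 1*3025 = -301/1315 - 1*3025 = -301/1315 - 3025 = -3978176/1315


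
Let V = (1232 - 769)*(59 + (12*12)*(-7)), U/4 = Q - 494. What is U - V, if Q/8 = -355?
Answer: 426051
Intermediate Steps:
Q = -2840 (Q = 8*(-355) = -2840)
U = -13336 (U = 4*(-2840 - 494) = 4*(-3334) = -13336)
V = -439387 (V = 463*(59 + 144*(-7)) = 463*(59 - 1008) = 463*(-949) = -439387)
U - V = -13336 - 1*(-439387) = -13336 + 439387 = 426051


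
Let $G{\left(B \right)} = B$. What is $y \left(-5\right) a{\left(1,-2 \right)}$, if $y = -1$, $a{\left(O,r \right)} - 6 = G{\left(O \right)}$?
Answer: $35$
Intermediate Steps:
$a{\left(O,r \right)} = 6 + O$
$y \left(-5\right) a{\left(1,-2 \right)} = \left(-1\right) \left(-5\right) \left(6 + 1\right) = 5 \cdot 7 = 35$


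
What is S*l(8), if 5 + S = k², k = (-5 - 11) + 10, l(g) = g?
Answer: 248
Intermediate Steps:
k = -6 (k = -16 + 10 = -6)
S = 31 (S = -5 + (-6)² = -5 + 36 = 31)
S*l(8) = 31*8 = 248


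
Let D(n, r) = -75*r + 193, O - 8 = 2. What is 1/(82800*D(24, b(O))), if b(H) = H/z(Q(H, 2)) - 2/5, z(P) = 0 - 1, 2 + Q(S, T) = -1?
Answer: 1/80564400 ≈ 1.2412e-8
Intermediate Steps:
O = 10 (O = 8 + 2 = 10)
Q(S, T) = -3 (Q(S, T) = -2 - 1 = -3)
z(P) = -1
b(H) = -⅖ - H (b(H) = H/(-1) - 2/5 = H*(-1) - 2*⅕ = -H - ⅖ = -⅖ - H)
D(n, r) = 193 - 75*r
1/(82800*D(24, b(O))) = 1/(82800*(193 - 75*(-⅖ - 1*10))) = 1/(82800*(193 - 75*(-⅖ - 10))) = 1/(82800*(193 - 75*(-52/5))) = 1/(82800*(193 + 780)) = (1/82800)/973 = (1/82800)*(1/973) = 1/80564400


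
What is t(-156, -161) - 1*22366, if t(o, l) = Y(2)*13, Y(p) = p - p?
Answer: -22366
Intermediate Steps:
Y(p) = 0
t(o, l) = 0 (t(o, l) = 0*13 = 0)
t(-156, -161) - 1*22366 = 0 - 1*22366 = 0 - 22366 = -22366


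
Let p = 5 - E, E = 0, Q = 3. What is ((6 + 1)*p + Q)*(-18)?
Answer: -684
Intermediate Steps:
p = 5 (p = 5 - 1*0 = 5 + 0 = 5)
((6 + 1)*p + Q)*(-18) = ((6 + 1)*5 + 3)*(-18) = (7*5 + 3)*(-18) = (35 + 3)*(-18) = 38*(-18) = -684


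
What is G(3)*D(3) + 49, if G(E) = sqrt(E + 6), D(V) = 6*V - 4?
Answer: 91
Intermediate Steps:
D(V) = -4 + 6*V
G(E) = sqrt(6 + E)
G(3)*D(3) + 49 = sqrt(6 + 3)*(-4 + 6*3) + 49 = sqrt(9)*(-4 + 18) + 49 = 3*14 + 49 = 42 + 49 = 91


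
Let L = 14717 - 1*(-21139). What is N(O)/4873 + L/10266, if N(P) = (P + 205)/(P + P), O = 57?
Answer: 1660123877/475249071 ≈ 3.4932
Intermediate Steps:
N(P) = (205 + P)/(2*P) (N(P) = (205 + P)/((2*P)) = (205 + P)*(1/(2*P)) = (205 + P)/(2*P))
L = 35856 (L = 14717 + 21139 = 35856)
N(O)/4873 + L/10266 = ((½)*(205 + 57)/57)/4873 + 35856/10266 = ((½)*(1/57)*262)*(1/4873) + 35856*(1/10266) = (131/57)*(1/4873) + 5976/1711 = 131/277761 + 5976/1711 = 1660123877/475249071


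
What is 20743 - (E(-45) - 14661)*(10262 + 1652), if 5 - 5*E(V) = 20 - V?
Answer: 174834865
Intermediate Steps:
E(V) = -3 + V/5 (E(V) = 1 - (20 - V)/5 = 1 + (-4 + V/5) = -3 + V/5)
20743 - (E(-45) - 14661)*(10262 + 1652) = 20743 - ((-3 + (1/5)*(-45)) - 14661)*(10262 + 1652) = 20743 - ((-3 - 9) - 14661)*11914 = 20743 - (-12 - 14661)*11914 = 20743 - (-14673)*11914 = 20743 - 1*(-174814122) = 20743 + 174814122 = 174834865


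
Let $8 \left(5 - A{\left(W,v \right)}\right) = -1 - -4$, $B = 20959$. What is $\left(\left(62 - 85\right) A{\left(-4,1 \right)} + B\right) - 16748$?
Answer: $\frac{32837}{8} \approx 4104.6$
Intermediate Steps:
$A{\left(W,v \right)} = \frac{37}{8}$ ($A{\left(W,v \right)} = 5 - \frac{-1 - -4}{8} = 5 - \frac{-1 + 4}{8} = 5 - \frac{3}{8} = \frac{37}{8}$)
$\left(\left(62 - 85\right) A{\left(-4,1 \right)} + B\right) - 16748 = \left(\left(62 - 85\right) \frac{37}{8} + 20959\right) - 16748 = \left(\left(-23\right) \frac{37}{8} + 20959\right) - 16748 = \left(- \frac{851}{8} + 20959\right) - 16748 = \frac{166821}{8} - 16748 = \frac{32837}{8}$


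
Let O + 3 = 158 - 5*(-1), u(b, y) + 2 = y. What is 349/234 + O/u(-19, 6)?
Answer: 9709/234 ≈ 41.491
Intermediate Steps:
u(b, y) = -2 + y
O = 160 (O = -3 + (158 - 5*(-1)) = -3 + (158 - 1*(-5)) = -3 + (158 + 5) = -3 + 163 = 160)
349/234 + O/u(-19, 6) = 349/234 + 160/(-2 + 6) = 349*(1/234) + 160/4 = 349/234 + 160*(¼) = 349/234 + 40 = 9709/234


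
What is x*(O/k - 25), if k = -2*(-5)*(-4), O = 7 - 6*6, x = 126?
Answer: -61173/20 ≈ -3058.6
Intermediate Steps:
O = -29 (O = 7 - 36 = -29)
k = -40 (k = 10*(-4) = -40)
x*(O/k - 25) = 126*(-29/(-40) - 25) = 126*(-29*(-1/40) - 25) = 126*(29/40 - 25) = 126*(-971/40) = -61173/20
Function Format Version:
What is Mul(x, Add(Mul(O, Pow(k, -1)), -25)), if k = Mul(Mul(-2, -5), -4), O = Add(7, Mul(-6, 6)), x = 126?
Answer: Rational(-61173, 20) ≈ -3058.6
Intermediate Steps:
O = -29 (O = Add(7, -36) = -29)
k = -40 (k = Mul(10, -4) = -40)
Mul(x, Add(Mul(O, Pow(k, -1)), -25)) = Mul(126, Add(Mul(-29, Pow(-40, -1)), -25)) = Mul(126, Add(Mul(-29, Rational(-1, 40)), -25)) = Mul(126, Add(Rational(29, 40), -25)) = Mul(126, Rational(-971, 40)) = Rational(-61173, 20)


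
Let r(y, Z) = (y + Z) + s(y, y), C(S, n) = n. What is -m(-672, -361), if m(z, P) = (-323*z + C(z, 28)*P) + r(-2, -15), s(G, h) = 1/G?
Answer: -413861/2 ≈ -2.0693e+5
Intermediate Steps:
r(y, Z) = Z + y + 1/y (r(y, Z) = (y + Z) + 1/y = (Z + y) + 1/y = Z + y + 1/y)
m(z, P) = -35/2 - 323*z + 28*P (m(z, P) = (-323*z + 28*P) + (-15 - 2 + 1/(-2)) = (-323*z + 28*P) + (-15 - 2 - ½) = (-323*z + 28*P) - 35/2 = -35/2 - 323*z + 28*P)
-m(-672, -361) = -(-35/2 - 323*(-672) + 28*(-361)) = -(-35/2 + 217056 - 10108) = -1*413861/2 = -413861/2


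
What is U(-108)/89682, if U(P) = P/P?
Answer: 1/89682 ≈ 1.1151e-5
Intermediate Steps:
U(P) = 1
U(-108)/89682 = 1/89682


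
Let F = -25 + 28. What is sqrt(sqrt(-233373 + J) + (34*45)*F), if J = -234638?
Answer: sqrt(4590 + I*sqrt(468011)) ≈ 67.936 + 5.035*I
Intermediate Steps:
F = 3
sqrt(sqrt(-233373 + J) + (34*45)*F) = sqrt(sqrt(-233373 - 234638) + (34*45)*3) = sqrt(sqrt(-468011) + 1530*3) = sqrt(I*sqrt(468011) + 4590) = sqrt(4590 + I*sqrt(468011))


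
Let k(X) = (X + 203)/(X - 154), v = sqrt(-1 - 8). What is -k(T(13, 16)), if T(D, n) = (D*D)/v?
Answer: 252797/242005 - 180999*I/242005 ≈ 1.0446 - 0.74791*I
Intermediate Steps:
v = 3*I (v = sqrt(-9) = 3*I ≈ 3.0*I)
T(D, n) = -I*D**2/3 (T(D, n) = (D*D)/((3*I)) = D**2*(-I/3) = -I*D**2/3)
k(X) = (203 + X)/(-154 + X)
-k(T(13, 16)) = -(203 - 1/3*I*13**2)/(-154 - 1/3*I*13**2) = -(203 - 1/3*I*169)/(-154 - 1/3*I*169) = -(203 - 169*I/3)/(-154 - 169*I/3) = -9*(-154 + 169*I/3)/242005*(203 - 169*I/3) = -9*(-154 + 169*I/3)*(203 - 169*I/3)/242005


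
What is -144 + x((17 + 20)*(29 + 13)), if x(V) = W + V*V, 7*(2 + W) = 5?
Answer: 16903395/7 ≈ 2.4148e+6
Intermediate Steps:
W = -9/7 (W = -2 + (⅐)*5 = -2 + 5/7 = -9/7 ≈ -1.2857)
x(V) = -9/7 + V² (x(V) = -9/7 + V*V = -9/7 + V²)
-144 + x((17 + 20)*(29 + 13)) = -144 + (-9/7 + ((17 + 20)*(29 + 13))²) = -144 + (-9/7 + (37*42)²) = -144 + (-9/7 + 1554²) = -144 + (-9/7 + 2414916) = -144 + 16904403/7 = 16903395/7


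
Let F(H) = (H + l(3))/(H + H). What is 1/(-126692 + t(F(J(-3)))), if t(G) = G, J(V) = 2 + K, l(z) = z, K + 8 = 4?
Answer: -4/506769 ≈ -7.8931e-6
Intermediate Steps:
K = -4 (K = -8 + 4 = -4)
J(V) = -2 (J(V) = 2 - 4 = -2)
F(H) = (3 + H)/(2*H) (F(H) = (H + 3)/(H + H) = (3 + H)/((2*H)) = (3 + H)*(1/(2*H)) = (3 + H)/(2*H))
1/(-126692 + t(F(J(-3)))) = 1/(-126692 + (½)*(3 - 2)/(-2)) = 1/(-126692 + (½)*(-½)*1) = 1/(-126692 - ¼) = 1/(-506769/4) = -4/506769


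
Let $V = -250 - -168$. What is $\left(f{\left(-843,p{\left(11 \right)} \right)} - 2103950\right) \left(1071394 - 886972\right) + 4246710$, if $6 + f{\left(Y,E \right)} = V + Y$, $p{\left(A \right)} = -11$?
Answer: $-388182117072$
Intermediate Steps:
$V = -82$ ($V = -250 + 168 = -82$)
$f{\left(Y,E \right)} = -88 + Y$ ($f{\left(Y,E \right)} = -6 + \left(-82 + Y\right) = -88 + Y$)
$\left(f{\left(-843,p{\left(11 \right)} \right)} - 2103950\right) \left(1071394 - 886972\right) + 4246710 = \left(\left(-88 - 843\right) - 2103950\right) \left(1071394 - 886972\right) + 4246710 = \left(-931 - 2103950\right) 184422 + 4246710 = \left(-2104881\right) 184422 + 4246710 = -388186363782 + 4246710 = -388182117072$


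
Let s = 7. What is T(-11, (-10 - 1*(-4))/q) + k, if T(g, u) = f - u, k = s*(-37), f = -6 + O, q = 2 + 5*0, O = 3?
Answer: -259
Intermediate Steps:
q = 2 (q = 2 + 0 = 2)
f = -3 (f = -6 + 3 = -3)
k = -259 (k = 7*(-37) = -259)
T(g, u) = -3 - u
T(-11, (-10 - 1*(-4))/q) + k = (-3 - (-10 - 1*(-4))/2) - 259 = (-3 - (-10 + 4)/2) - 259 = (-3 - (-6)/2) - 259 = (-3 - 1*(-3)) - 259 = (-3 + 3) - 259 = 0 - 259 = -259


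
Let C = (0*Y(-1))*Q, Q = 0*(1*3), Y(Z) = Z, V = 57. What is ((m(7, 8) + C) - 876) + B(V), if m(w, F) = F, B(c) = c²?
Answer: 2381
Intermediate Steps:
Q = 0 (Q = 0*3 = 0)
C = 0 (C = (0*(-1))*0 = 0*0 = 0)
((m(7, 8) + C) - 876) + B(V) = ((8 + 0) - 876) + 57² = (8 - 876) + 3249 = -868 + 3249 = 2381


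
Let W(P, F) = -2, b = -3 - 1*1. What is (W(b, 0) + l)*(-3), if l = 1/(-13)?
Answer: 81/13 ≈ 6.2308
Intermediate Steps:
l = -1/13 ≈ -0.076923
b = -4 (b = -3 - 1 = -4)
(W(b, 0) + l)*(-3) = (-2 - 1/13)*(-3) = -27/13*(-3) = 81/13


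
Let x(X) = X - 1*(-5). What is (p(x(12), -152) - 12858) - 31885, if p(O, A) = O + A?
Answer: -44878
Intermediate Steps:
x(X) = 5 + X (x(X) = X + 5 = 5 + X)
p(O, A) = A + O
(p(x(12), -152) - 12858) - 31885 = ((-152 + (5 + 12)) - 12858) - 31885 = ((-152 + 17) - 12858) - 31885 = (-135 - 12858) - 31885 = -12993 - 31885 = -44878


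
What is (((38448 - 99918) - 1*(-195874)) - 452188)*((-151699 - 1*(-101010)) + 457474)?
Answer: -129269764440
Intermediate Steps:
(((38448 - 99918) - 1*(-195874)) - 452188)*((-151699 - 1*(-101010)) + 457474) = ((-61470 + 195874) - 452188)*((-151699 + 101010) + 457474) = (134404 - 452188)*(-50689 + 457474) = -317784*406785 = -129269764440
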